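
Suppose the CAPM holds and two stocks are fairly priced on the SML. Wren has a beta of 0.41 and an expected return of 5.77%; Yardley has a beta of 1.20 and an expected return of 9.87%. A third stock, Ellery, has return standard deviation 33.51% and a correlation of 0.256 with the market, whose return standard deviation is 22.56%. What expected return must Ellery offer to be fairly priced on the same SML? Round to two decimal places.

5.62%

MRP = (9.87% − 5.77%) / (1.20 − 0.41) = 5.1899%
R_f = 5.77% − 0.41 × 5.1899% = 3.6421%
β_Ellery = ρ·σ_i/σ_m = 0.256 × 33.51 / 22.56 = 0.3803
E(R_Ellery) = R_f + β × MRP = 3.6421% + 0.3803 × 5.1899% = 5.62%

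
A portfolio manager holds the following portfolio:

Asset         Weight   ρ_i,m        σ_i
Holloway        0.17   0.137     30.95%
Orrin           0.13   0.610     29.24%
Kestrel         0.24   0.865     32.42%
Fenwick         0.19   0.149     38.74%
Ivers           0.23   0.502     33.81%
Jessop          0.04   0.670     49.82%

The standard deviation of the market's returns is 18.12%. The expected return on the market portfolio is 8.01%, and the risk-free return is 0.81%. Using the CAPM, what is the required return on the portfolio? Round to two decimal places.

β_Holloway = 0.137 × 30.95% / 18.12% = 0.2340
β_Orrin = 0.610 × 29.24% / 18.12% = 0.9843
β_Kestrel = 0.865 × 32.42% / 18.12% = 1.5476
β_Fenwick = 0.149 × 38.74% / 18.12% = 0.3186
β_Ivers = 0.502 × 33.81% / 18.12% = 0.9367
β_Jessop = 0.670 × 49.82% / 18.12% = 1.8421
β_P = Σ w_i β_i = 0.17×0.2340 + 0.13×0.9843 + 0.24×1.5476 + 0.19×0.3186 + 0.23×0.9367 + 0.04×1.8421 = 0.8888
MRP = 8.01% − 0.81% = 7.20%
E(R_P) = R_f + β_P × MRP = 0.81% + 0.8888 × 7.20% = 7.21%

7.21%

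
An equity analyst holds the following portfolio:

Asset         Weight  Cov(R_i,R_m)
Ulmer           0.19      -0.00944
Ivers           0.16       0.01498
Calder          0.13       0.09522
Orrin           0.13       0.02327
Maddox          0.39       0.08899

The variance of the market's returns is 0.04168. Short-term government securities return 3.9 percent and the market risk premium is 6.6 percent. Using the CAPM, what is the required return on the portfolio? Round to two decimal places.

11.93%

β_Ulmer = -0.00944 / 0.04168 = -0.2265
β_Ivers = 0.01498 / 0.04168 = 0.3594
β_Calder = 0.09522 / 0.04168 = 2.2845
β_Orrin = 0.02327 / 0.04168 = 0.5583
β_Maddox = 0.08899 / 0.04168 = 2.1351
β_P = Σ w_i β_i = 0.19×-0.2265 + 0.16×0.3594 + 0.13×2.2845 + 0.13×0.5583 + 0.39×2.1351 = 1.2167
E(R_P) = R_f + β_P × MRP = 3.9% + 1.2167 × 6.6% = 11.93%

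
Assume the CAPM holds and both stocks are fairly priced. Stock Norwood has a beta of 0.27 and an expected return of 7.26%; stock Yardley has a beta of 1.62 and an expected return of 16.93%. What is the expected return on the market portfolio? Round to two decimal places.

Both satisfy E(R) = R_f + β·MRP, so the slope of the SML is
MRP = (16.93% − 7.26%) / (1.62 − 0.27) = 9.67% / 1.35 = 7.1630%
R_f = E(R_Norwood) − β_Norwood·MRP = 7.26% − 0.27 × 7.1630% = 5.3260%
E(R_m) = R_f + MRP = 5.3260% + 7.1630% = 12.49%

12.49%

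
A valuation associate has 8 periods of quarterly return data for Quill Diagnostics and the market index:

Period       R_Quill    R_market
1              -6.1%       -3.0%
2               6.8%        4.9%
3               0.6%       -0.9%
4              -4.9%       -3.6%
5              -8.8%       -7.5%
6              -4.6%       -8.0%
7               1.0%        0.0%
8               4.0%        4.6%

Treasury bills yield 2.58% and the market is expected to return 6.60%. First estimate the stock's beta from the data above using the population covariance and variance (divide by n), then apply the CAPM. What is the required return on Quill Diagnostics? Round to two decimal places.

Mean R_i = (-6.1 + 6.8 + 0.6 − 4.9 − 8.8 − 4.6 + 1.0 + 4.0) / 8 = -1.5000%
Mean R_m = (-3.0 + 4.9 − 0.9 − 3.6 − 7.5 − 8.0 + 0.0 + 4.6) / 8 = -1.6875%
Σ(R_i − R̄_i)(R_m − R̄_m) = 169.6700  ⇒  Cov = 169.6700 / 8 = 21.2088
Σ(R_m − R̄_m)² = 165.4088  ⇒  Var(R_m) = 165.4088 / 8 = 20.6761
β = Cov / Var(R_m) = 21.2088 / 20.6761 = 1.0258
MRP = 6.60% − 2.58% = 4.02%
E(R) = R_f + β × MRP = 2.58% + 1.0258 × 4.02% = 6.70%

6.70%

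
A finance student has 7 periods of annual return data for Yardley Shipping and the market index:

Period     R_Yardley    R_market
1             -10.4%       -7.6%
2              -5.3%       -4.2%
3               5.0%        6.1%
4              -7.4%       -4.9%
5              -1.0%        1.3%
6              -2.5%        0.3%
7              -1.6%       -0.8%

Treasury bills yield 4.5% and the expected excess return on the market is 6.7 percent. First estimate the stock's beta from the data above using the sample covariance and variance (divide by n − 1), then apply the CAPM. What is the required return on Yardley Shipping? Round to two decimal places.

Mean R_i = (-10.4 − 5.3 + 5.0 − 7.4 − 1.0 − 2.5 − 1.6) / 7 = -3.3143%
Mean R_m = (-7.6 − 4.2 + 6.1 − 4.9 + 1.3 + 0.3 − 0.8) / 7 = -1.4000%
Σ(R_i − R̄_i)(R_m − R̄_m) = 134.8100  ⇒  Cov = 134.8100 / 6 = 22.4683
Σ(R_m − R̄_m)² = 125.3200  ⇒  Var(R_m) = 125.3200 / 6 = 20.8867
β = Cov / Var(R_m) = 22.4683 / 20.8867 = 1.0757
E(R) = R_f + β × MRP = 4.5% + 1.0757 × 6.7% = 11.71%

11.71%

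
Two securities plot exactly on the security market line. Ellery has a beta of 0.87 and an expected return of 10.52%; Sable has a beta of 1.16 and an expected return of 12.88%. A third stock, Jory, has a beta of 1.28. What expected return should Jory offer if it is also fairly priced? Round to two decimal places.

MRP (SML slope) = (12.88% − 10.52%) / (1.16 − 0.87) = 2.36% / 0.29 = 8.1379%
R_f (intercept) = 10.52% − 0.87 × 8.1379% = 3.4400%
E(R_Jory) = R_f + β × MRP = 3.4400% + 1.28 × 8.1379% = 13.86%

13.86%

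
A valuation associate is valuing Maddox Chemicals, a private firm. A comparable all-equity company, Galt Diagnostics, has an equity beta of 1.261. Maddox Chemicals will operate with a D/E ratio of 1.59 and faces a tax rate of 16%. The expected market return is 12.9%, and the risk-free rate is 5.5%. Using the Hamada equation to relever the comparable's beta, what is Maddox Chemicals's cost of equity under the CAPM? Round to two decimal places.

β_L = β_U × [1 + (1 − t)(D/E)] = 1.261 × [1 + (1 − 0.16) × 1.59]
    = 1.261 × [1 + 0.84 × 1.59] = 1.261 × 2.3356 = 2.9452
MRP = 12.9% − 5.5% = 7.40%
E(R) = R_f + β_L × MRP = 5.5% + 2.9452 × 7.4% = 27.29%

27.29%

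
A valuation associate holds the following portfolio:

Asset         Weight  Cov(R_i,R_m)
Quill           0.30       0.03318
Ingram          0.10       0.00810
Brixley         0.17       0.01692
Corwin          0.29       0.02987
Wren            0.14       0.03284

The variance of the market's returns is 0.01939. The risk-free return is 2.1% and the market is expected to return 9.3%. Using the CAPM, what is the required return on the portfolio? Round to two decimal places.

12.09%

β_Quill = 0.03318 / 0.01939 = 1.7112
β_Ingram = 0.00810 / 0.01939 = 0.4177
β_Brixley = 0.01692 / 0.01939 = 0.8726
β_Corwin = 0.02987 / 0.01939 = 1.5405
β_Wren = 0.03284 / 0.01939 = 1.6937
β_P = Σ w_i β_i = 0.30×1.7112 + 0.10×0.4177 + 0.17×0.8726 + 0.29×1.5405 + 0.14×1.6937 = 1.3873
MRP = 9.3% − 2.1% = 7.20%
E(R_P) = R_f + β_P × MRP = 2.1% + 1.3873 × 7.2% = 12.09%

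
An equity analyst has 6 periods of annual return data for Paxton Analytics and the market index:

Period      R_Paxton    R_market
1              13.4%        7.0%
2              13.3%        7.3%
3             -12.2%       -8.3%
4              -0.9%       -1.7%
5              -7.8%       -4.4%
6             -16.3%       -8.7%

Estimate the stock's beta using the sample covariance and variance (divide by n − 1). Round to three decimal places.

1.774

Mean R_i = (13.4 + 13.3 − 12.2 − 0.9 − 7.8 − 16.3) / 6 = -1.7500%
Mean R_m = (7.0 + 7.3 − 8.3 − 1.7 − 4.4 − 8.7) / 6 = -1.4667%
Σ(R_i − R̄_i)(R_m − R̄_m) = 454.4100  ⇒  Cov = 454.4100 / 5 = 90.8820
Σ(R_m − R̄_m)² = 256.2133  ⇒  Var(R_m) = 256.2133 / 5 = 51.2427
β = Cov / Var(R_m) = 90.8820 / 51.2427 = 1.7736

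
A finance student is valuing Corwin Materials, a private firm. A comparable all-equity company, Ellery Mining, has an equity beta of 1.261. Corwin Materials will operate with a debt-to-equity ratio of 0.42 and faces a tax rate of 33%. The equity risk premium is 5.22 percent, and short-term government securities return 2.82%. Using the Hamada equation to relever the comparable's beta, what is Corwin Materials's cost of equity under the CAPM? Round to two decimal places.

β_L = β_U × [1 + (1 − t)(D/E)] = 1.261 × [1 + (1 − 0.33) × 0.42]
    = 1.261 × [1 + 0.67 × 0.42] = 1.261 × 1.2814 = 1.6158
E(R) = R_f + β_L × MRP = 2.82% + 1.6158 × 5.22% = 11.25%

11.25%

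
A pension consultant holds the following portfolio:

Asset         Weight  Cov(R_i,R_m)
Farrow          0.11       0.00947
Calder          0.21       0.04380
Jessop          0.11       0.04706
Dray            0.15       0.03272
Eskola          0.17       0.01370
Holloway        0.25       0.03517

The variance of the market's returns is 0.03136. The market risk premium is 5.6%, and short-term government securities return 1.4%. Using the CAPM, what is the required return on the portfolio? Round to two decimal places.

7.02%

β_Farrow = 0.00947 / 0.03136 = 0.3020
β_Calder = 0.04380 / 0.03136 = 1.3967
β_Jessop = 0.04706 / 0.03136 = 1.5006
β_Dray = 0.03272 / 0.03136 = 1.0434
β_Eskola = 0.01370 / 0.03136 = 0.4369
β_Holloway = 0.03517 / 0.03136 = 1.1215
β_P = Σ w_i β_i = 0.11×0.3020 + 0.21×1.3967 + 0.11×1.5006 + 0.15×1.0434 + 0.17×0.4369 + 0.25×1.1215 = 1.0028
E(R_P) = R_f + β_P × MRP = 1.4% + 1.0028 × 5.6% = 7.02%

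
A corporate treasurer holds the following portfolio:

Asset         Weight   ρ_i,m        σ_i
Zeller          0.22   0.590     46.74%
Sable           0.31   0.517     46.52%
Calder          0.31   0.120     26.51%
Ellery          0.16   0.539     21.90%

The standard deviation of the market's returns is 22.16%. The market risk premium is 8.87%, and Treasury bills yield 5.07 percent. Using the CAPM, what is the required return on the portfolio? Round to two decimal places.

β_Zeller = 0.590 × 46.74% / 22.16% = 1.2444
β_Sable = 0.517 × 46.52% / 22.16% = 1.0853
β_Calder = 0.120 × 26.51% / 22.16% = 0.1436
β_Ellery = 0.539 × 21.90% / 22.16% = 0.5327
β_P = Σ w_i β_i = 0.22×1.2444 + 0.31×1.0853 + 0.31×0.1436 + 0.16×0.5327 = 0.7400
E(R_P) = R_f + β_P × MRP = 5.07% + 0.7400 × 8.87% = 11.63%

11.63%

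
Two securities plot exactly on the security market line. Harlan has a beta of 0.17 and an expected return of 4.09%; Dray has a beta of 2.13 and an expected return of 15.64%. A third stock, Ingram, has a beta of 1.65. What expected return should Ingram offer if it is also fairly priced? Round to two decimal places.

MRP (SML slope) = (15.64% − 4.09%) / (2.13 − 0.17) = 11.55% / 1.96 = 5.8929%
R_f (intercept) = 4.09% − 0.17 × 5.8929% = 3.0882%
E(R_Ingram) = R_f + β × MRP = 3.0882% + 1.65 × 5.8929% = 12.81%

12.81%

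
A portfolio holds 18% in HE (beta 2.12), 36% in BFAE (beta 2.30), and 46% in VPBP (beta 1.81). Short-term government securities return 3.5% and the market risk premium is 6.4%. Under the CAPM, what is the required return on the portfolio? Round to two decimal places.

β_P = Σ w_i β_i = 0.18×2.12 + 0.36×2.30 + 0.46×1.81 = 2.0422
E(R_P) = R_f + β_P × MRP = 3.5% + 2.0422 × 6.4% = 16.57%

16.57%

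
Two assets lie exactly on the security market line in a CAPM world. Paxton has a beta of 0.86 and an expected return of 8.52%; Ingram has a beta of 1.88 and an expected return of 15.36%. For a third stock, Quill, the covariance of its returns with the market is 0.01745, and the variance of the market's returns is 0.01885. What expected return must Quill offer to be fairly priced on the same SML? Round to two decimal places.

MRP = (15.36% − 8.52%) / (1.88 − 0.86) = 6.7059%
R_f = 8.52% − 0.86 × 6.7059% = 2.7529%
β_Quill = Cov / Var(R_m) = 0.01745 / 0.01885 = 0.9257
E(R_Quill) = R_f + β × MRP = 2.7529% + 0.9257 × 6.7059% = 8.96%

8.96%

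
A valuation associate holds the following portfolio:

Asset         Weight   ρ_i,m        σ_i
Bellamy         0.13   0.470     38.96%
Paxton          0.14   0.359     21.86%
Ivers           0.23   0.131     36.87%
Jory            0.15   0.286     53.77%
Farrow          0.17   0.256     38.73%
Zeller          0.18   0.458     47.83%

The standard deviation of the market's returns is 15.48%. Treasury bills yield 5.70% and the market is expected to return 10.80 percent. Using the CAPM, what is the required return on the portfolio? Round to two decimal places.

9.83%

β_Bellamy = 0.470 × 38.96% / 15.48% = 1.1829
β_Paxton = 0.359 × 21.86% / 15.48% = 0.5070
β_Ivers = 0.131 × 36.87% / 15.48% = 0.3120
β_Jory = 0.286 × 53.77% / 15.48% = 0.9934
β_Farrow = 0.256 × 38.73% / 15.48% = 0.6405
β_Zeller = 0.458 × 47.83% / 15.48% = 1.4151
β_P = Σ w_i β_i = 0.13×1.1829 + 0.14×0.5070 + 0.23×0.3120 + 0.15×0.9934 + 0.17×0.6405 + 0.18×1.4151 = 0.8091
MRP = 10.80% − 5.70% = 5.10%
E(R_P) = R_f + β_P × MRP = 5.70% + 0.8091 × 5.10% = 9.83%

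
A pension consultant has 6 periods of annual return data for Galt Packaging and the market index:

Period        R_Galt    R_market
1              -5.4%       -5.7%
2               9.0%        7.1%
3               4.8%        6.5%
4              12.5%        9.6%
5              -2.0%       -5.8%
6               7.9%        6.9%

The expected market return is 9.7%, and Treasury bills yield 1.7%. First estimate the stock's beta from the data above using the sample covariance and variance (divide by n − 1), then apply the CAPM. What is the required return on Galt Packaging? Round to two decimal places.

9.30%

Mean R_i = (-5.4 + 9.0 + 4.8 + 12.5 − 2.0 + 7.9) / 6 = 4.4667%
Mean R_m = (-5.7 + 7.1 + 6.5 + 9.6 − 5.8 + 6.9) / 6 = 3.1000%
Σ(R_i − R̄_i)(R_m − R̄_m) = 228.9100  ⇒  Cov = 228.9100 / 5 = 45.7820
Σ(R_m − R̄_m)² = 240.9000  ⇒  Var(R_m) = 240.9000 / 5 = 48.1800
β = Cov / Var(R_m) = 45.7820 / 48.1800 = 0.9502
MRP = 9.7% − 1.7% = 8.00%
E(R) = R_f + β × MRP = 1.7% + 0.9502 × 8.0% = 9.30%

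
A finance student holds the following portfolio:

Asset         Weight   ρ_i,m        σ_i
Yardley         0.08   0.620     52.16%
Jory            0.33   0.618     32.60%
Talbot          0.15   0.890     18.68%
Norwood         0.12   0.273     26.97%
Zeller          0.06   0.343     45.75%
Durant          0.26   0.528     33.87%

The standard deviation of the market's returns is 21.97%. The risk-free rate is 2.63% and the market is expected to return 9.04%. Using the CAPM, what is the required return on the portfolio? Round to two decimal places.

β_Yardley = 0.620 × 52.16% / 21.97% = 1.4720
β_Jory = 0.618 × 32.60% / 21.97% = 0.9170
β_Talbot = 0.890 × 18.68% / 21.97% = 0.7567
β_Norwood = 0.273 × 26.97% / 21.97% = 0.3351
β_Zeller = 0.343 × 45.75% / 21.97% = 0.7143
β_Durant = 0.528 × 33.87% / 21.97% = 0.8140
β_P = Σ w_i β_i = 0.08×1.4720 + 0.33×0.9170 + 0.15×0.7567 + 0.12×0.3351 + 0.06×0.7143 + 0.26×0.8140 = 0.8286
MRP = 9.04% − 2.63% = 6.41%
E(R_P) = R_f + β_P × MRP = 2.63% + 0.8286 × 6.41% = 7.94%

7.94%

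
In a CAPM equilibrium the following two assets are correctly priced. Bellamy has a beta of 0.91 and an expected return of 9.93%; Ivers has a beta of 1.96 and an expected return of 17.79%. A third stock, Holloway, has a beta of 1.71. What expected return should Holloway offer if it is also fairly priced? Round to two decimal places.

15.92%

MRP (SML slope) = (17.79% − 9.93%) / (1.96 − 0.91) = 7.86% / 1.05 = 7.4857%
R_f (intercept) = 9.93% − 0.91 × 7.4857% = 3.1180%
E(R_Holloway) = R_f + β × MRP = 3.1180% + 1.71 × 7.4857% = 15.92%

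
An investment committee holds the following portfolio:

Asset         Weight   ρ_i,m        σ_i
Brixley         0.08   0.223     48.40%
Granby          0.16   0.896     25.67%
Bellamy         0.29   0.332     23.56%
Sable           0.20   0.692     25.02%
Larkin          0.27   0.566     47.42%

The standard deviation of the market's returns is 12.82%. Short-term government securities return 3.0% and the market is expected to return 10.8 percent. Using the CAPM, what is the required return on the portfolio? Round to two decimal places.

β_Brixley = 0.223 × 48.40% / 12.82% = 0.8419
β_Granby = 0.896 × 25.67% / 12.82% = 1.7941
β_Bellamy = 0.332 × 23.56% / 12.82% = 0.6101
β_Sable = 0.692 × 25.02% / 12.82% = 1.3505
β_Larkin = 0.566 × 47.42% / 12.82% = 2.0936
β_P = Σ w_i β_i = 0.08×0.8419 + 0.16×1.7941 + 0.29×0.6101 + 0.20×1.3505 + 0.27×2.0936 = 1.3667
MRP = 10.8% − 3.0% = 7.80%
E(R_P) = R_f + β_P × MRP = 3.0% + 1.3667 × 7.8% = 13.66%

13.66%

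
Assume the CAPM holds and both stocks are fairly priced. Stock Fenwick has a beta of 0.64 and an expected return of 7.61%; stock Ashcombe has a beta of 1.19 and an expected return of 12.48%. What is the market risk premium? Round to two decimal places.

8.85%

Both satisfy E(R) = R_f + β·MRP, so the slope of the SML is
MRP = (12.48% − 7.61%) / (1.19 − 0.64) = 4.87% / 0.55 = 8.8545%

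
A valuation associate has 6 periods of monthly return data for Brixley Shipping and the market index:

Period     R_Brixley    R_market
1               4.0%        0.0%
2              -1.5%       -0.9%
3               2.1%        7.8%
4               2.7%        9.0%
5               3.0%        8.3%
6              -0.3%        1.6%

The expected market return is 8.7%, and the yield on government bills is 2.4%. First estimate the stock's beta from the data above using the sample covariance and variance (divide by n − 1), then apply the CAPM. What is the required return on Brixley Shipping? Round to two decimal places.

3.83%

Mean R_i = (4.0 − 1.5 + 2.1 + 2.7 + 3.0 − 0.3) / 6 = 1.6667%
Mean R_m = (0.0 − 0.9 + 7.8 + 9.0 + 8.3 + 1.6) / 6 = 4.3000%
Σ(R_i − R̄_i)(R_m − R̄_m) = 23.4500  ⇒  Cov = 23.4500 / 5 = 4.6900
Σ(R_m − R̄_m)² = 103.1600  ⇒  Var(R_m) = 103.1600 / 5 = 20.6320
β = Cov / Var(R_m) = 4.6900 / 20.6320 = 0.2273
MRP = 8.7% − 2.4% = 6.30%
E(R) = R_f + β × MRP = 2.4% + 0.2273 × 6.3% = 3.83%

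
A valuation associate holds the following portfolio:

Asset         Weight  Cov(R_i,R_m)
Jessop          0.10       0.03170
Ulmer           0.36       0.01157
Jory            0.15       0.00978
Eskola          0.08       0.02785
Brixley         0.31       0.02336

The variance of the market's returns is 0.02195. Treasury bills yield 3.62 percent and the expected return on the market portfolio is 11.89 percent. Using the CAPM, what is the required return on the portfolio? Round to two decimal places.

10.50%

β_Jessop = 0.03170 / 0.02195 = 1.4442
β_Ulmer = 0.01157 / 0.02195 = 0.5271
β_Jory = 0.00978 / 0.02195 = 0.4456
β_Eskola = 0.02785 / 0.02195 = 1.2688
β_Brixley = 0.02336 / 0.02195 = 1.0642
β_P = Σ w_i β_i = 0.10×1.4442 + 0.36×0.5271 + 0.15×0.4456 + 0.08×1.2688 + 0.31×1.0642 = 0.8324
MRP = 11.89% − 3.62% = 8.27%
E(R_P) = R_f + β_P × MRP = 3.62% + 0.8324 × 8.27% = 10.50%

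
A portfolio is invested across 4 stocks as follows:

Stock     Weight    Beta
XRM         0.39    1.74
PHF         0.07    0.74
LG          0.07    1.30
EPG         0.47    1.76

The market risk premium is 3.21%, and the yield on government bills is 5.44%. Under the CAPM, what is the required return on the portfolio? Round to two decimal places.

10.73%

β_P = Σ w_i β_i = 0.39×1.74 + 0.07×0.74 + 0.07×1.30 + 0.47×1.76 = 1.6486
E(R_P) = R_f + β_P × MRP = 5.44% + 1.6486 × 3.21% = 10.73%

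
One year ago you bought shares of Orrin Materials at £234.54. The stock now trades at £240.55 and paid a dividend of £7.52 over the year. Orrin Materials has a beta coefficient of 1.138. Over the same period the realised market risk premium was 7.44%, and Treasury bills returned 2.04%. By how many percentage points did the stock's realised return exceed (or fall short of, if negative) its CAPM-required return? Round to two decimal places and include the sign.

-4.74%

Realised HPR = (P1 + D1 − P0) / P0 = (240.55 + 7.52 − 234.54) / 234.54 = 13.53 / 234.54 = 5.7687%
CAPM required = R_f + β·MRP = 2.04% + 1.138 × 7.44% = 10.50672%
α = realised − required = 5.7687% − 10.50672% = -4.74%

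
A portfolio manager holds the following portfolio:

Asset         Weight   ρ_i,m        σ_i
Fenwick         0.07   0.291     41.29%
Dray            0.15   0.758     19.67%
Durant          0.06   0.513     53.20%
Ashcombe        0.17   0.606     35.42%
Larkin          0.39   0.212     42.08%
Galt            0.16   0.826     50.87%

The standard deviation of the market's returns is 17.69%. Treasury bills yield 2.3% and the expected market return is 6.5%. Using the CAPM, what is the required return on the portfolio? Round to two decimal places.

β_Fenwick = 0.291 × 41.29% / 17.69% = 0.6792
β_Dray = 0.758 × 19.67% / 17.69% = 0.8428
β_Durant = 0.513 × 53.20% / 17.69% = 1.5428
β_Ashcombe = 0.606 × 35.42% / 17.69% = 1.2134
β_Larkin = 0.212 × 42.08% / 17.69% = 0.5043
β_Galt = 0.826 × 50.87% / 17.69% = 2.3753
β_P = Σ w_i β_i = 0.07×0.6792 + 0.15×0.8428 + 0.06×1.5428 + 0.17×1.2134 + 0.39×0.5043 + 0.16×2.3753 = 1.0495
MRP = 6.5% − 2.3% = 4.20%
E(R_P) = R_f + β_P × MRP = 2.3% + 1.0495 × 4.2% = 6.71%

6.71%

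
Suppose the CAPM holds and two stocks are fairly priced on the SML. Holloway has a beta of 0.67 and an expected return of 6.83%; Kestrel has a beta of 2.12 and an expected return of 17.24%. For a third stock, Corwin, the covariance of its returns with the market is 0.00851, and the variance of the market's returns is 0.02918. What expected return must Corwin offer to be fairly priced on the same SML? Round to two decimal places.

MRP = (17.24% − 6.83%) / (2.12 − 0.67) = 7.1793%
R_f = 6.83% − 0.67 × 7.1793% = 2.0199%
β_Corwin = Cov / Var(R_m) = 0.00851 / 0.02918 = 0.2916
E(R_Corwin) = R_f + β × MRP = 2.0199% + 0.2916 × 7.1793% = 4.11%

4.11%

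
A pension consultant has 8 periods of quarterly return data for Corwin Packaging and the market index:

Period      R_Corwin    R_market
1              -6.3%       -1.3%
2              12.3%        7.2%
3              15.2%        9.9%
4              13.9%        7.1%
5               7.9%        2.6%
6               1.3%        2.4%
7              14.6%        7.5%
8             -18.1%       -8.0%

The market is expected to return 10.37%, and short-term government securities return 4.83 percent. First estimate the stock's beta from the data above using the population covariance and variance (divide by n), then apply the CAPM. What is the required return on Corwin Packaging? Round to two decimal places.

Mean R_i = (-6.3 + 12.3 + 15.2 + 13.9 + 7.9 + 1.3 + 14.6 − 18.1) / 8 = 5.1000%
Mean R_m = (-1.3 + 7.2 + 9.9 + 7.1 + 2.6 + 2.4 + 7.5 − 8.0) / 8 = 3.4250%
Σ(R_i − R̄_i)(R_m − R̄_m) = 484.1400  ⇒  Cov = 484.1400 / 8 = 60.5175
Σ(R_m − R̄_m)² = 240.8750  ⇒  Var(R_m) = 240.8750 / 8 = 30.1094
β = Cov / Var(R_m) = 60.5175 / 30.1094 = 2.0099
MRP = 10.37% − 4.83% = 5.54%
E(R) = R_f + β × MRP = 4.83% + 2.0099 × 5.54% = 15.96%

15.96%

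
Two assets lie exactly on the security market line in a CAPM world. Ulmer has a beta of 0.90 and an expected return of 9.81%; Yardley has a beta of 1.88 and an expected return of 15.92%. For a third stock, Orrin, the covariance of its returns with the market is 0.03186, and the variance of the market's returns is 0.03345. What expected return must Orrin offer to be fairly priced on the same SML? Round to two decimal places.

10.14%

MRP = (15.92% − 9.81%) / (1.88 − 0.90) = 6.2347%
R_f = 9.81% − 0.90 × 6.2347% = 4.1988%
β_Orrin = Cov / Var(R_m) = 0.03186 / 0.03345 = 0.9525
E(R_Orrin) = R_f + β × MRP = 4.1988% + 0.9525 × 6.2347% = 10.14%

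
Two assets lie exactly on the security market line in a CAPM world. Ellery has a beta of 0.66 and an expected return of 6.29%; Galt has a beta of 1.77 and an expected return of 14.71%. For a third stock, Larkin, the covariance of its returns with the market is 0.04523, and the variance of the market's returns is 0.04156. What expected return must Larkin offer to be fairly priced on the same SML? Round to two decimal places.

MRP = (14.71% − 6.29%) / (1.77 − 0.66) = 7.5856%
R_f = 6.29% − 0.66 × 7.5856% = 1.2835%
β_Larkin = Cov / Var(R_m) = 0.04523 / 0.04156 = 1.0883
E(R_Larkin) = R_f + β × MRP = 1.2835% + 1.0883 × 7.5856% = 9.54%

9.54%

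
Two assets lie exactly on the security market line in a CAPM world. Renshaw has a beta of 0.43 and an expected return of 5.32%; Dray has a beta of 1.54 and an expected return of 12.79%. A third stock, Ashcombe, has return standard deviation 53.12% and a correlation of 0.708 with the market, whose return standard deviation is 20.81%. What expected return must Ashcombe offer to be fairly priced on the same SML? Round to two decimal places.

MRP = (12.79% − 5.32%) / (1.54 − 0.43) = 6.7297%
R_f = 5.32% − 0.43 × 6.7297% = 2.4262%
β_Ashcombe = ρ·σ_i/σ_m = 0.708 × 53.12 / 20.81 = 1.8073
E(R_Ashcombe) = R_f + β × MRP = 2.4262% + 1.8073 × 6.7297% = 14.59%

14.59%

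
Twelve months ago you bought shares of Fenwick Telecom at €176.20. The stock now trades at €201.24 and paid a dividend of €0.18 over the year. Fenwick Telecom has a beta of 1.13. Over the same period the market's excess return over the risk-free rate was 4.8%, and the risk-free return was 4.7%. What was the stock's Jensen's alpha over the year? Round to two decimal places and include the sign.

+4.19%

Realised HPR = (P1 + D1 − P0) / P0 = (201.24 + 0.18 − 176.20) / 176.20 = 25.22 / 176.20 = 14.3133%
CAPM required = R_f + β·MRP = 4.7% + 1.13 × 4.8% = 10.1240%
α = realised − required = 14.3133% − 10.1240% = +4.19%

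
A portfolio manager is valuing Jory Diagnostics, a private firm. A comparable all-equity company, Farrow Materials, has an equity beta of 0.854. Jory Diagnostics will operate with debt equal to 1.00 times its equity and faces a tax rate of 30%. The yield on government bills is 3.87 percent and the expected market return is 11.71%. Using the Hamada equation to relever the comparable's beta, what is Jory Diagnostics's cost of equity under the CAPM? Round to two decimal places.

15.25%

β_L = β_U × [1 + (1 − t)(D/E)] = 0.854 × [1 + (1 − 0.30) × 1.00]
    = 0.854 × [1 + 0.70 × 1.00] = 0.854 × 1.7000 = 1.4518
MRP = 11.71% − 3.87% = 7.84%
E(R) = R_f + β_L × MRP = 3.87% + 1.4518 × 7.84% = 15.25%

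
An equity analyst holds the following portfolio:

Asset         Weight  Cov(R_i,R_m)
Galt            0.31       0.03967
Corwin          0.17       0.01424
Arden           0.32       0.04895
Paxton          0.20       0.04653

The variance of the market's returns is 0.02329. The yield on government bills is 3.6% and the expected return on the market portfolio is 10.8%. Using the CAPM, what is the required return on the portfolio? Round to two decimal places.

β_Galt = 0.03967 / 0.02329 = 1.7033
β_Corwin = 0.01424 / 0.02329 = 0.6114
β_Arden = 0.04895 / 0.02329 = 2.1018
β_Paxton = 0.04653 / 0.02329 = 1.9979
β_P = Σ w_i β_i = 0.31×1.7033 + 0.17×0.6114 + 0.32×2.1018 + 0.20×1.9979 = 1.7041
MRP = 10.8% − 3.6% = 7.20%
E(R_P) = R_f + β_P × MRP = 3.6% + 1.7041 × 7.2% = 15.87%

15.87%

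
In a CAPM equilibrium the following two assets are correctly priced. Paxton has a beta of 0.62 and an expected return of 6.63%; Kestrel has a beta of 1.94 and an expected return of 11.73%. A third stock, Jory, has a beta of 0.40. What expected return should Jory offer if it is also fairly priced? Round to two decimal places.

MRP (SML slope) = (11.73% − 6.63%) / (1.94 − 0.62) = 5.10% / 1.32 = 3.8636%
R_f (intercept) = 6.63% − 0.62 × 3.8636% = 4.2346%
E(R_Jory) = R_f + β × MRP = 4.2346% + 0.40 × 3.8636% = 5.78%

5.78%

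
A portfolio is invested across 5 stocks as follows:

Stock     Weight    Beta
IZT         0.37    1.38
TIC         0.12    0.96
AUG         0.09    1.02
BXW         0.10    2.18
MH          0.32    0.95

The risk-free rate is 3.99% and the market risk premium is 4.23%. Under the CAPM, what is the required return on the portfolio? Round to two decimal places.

β_P = Σ w_i β_i = 0.37×1.38 + 0.12×0.96 + 0.09×1.02 + 0.10×2.18 + 0.32×0.95 = 1.2396
E(R_P) = R_f + β_P × MRP = 3.99% + 1.2396 × 4.23% = 9.23%

9.23%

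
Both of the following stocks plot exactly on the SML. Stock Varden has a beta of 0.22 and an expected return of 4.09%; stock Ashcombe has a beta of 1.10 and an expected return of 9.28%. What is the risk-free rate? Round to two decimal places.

2.79%

Both satisfy E(R) = R_f + β·MRP, so the slope of the SML is
MRP = (9.28% − 4.09%) / (1.10 − 0.22) = 5.19% / 0.88 = 5.8977%
R_f = E(R_Varden) − β_Varden·MRP = 4.09% − 0.22 × 5.8977% = 2.7925%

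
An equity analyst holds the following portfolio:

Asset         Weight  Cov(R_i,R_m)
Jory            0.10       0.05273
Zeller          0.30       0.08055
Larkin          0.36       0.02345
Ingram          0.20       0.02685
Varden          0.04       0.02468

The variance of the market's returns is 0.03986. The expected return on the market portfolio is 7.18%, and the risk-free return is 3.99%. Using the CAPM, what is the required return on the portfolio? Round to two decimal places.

β_Jory = 0.05273 / 0.03986 = 1.3229
β_Zeller = 0.08055 / 0.03986 = 2.0208
β_Larkin = 0.02345 / 0.03986 = 0.5883
β_Ingram = 0.02685 / 0.03986 = 0.6736
β_Varden = 0.02468 / 0.03986 = 0.6192
β_P = Σ w_i β_i = 0.10×1.3229 + 0.30×2.0208 + 0.36×0.5883 + 0.20×0.6736 + 0.04×0.6192 = 1.1098
MRP = 7.18% − 3.99% = 3.19%
E(R_P) = R_f + β_P × MRP = 3.99% + 1.1098 × 3.19% = 7.53%

7.53%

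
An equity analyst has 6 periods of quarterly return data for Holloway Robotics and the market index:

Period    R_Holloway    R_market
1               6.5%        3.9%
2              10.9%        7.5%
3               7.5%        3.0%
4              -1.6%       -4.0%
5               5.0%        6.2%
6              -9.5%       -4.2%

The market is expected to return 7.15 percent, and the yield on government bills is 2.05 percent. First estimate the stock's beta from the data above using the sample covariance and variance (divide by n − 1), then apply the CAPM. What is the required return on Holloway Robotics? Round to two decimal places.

Mean R_i = (6.5 + 10.9 + 7.5 − 1.6 + 5.0 − 9.5) / 6 = 3.1333%
Mean R_m = (3.9 + 7.5 + 3.0 − 4.0 + 6.2 − 4.2) / 6 = 2.0667%
Σ(R_i − R̄_i)(R_m − R̄_m) = 168.0467  ⇒  Cov = 168.0467 / 5 = 33.6093
Σ(R_m − R̄_m)² = 126.9133  ⇒  Var(R_m) = 126.9133 / 5 = 25.3827
β = Cov / Var(R_m) = 33.6093 / 25.3827 = 1.3241
MRP = 7.15% − 2.05% = 5.10%
E(R) = R_f + β × MRP = 2.05% + 1.3241 × 5.10% = 8.80%

8.80%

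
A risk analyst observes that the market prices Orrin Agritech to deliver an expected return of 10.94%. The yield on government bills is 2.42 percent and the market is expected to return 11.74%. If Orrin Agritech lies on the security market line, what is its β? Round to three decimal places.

0.914

MRP = 11.74% − 2.42% = 9.32%
β = (E(R) − R_f) / MRP = (10.94% − 2.42%) / 9.32% = 8.52% / 9.32% = 0.914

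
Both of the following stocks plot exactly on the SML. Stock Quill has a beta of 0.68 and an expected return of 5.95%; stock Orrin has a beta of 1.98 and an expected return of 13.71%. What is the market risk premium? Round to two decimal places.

5.97%

Both satisfy E(R) = R_f + β·MRP, so the slope of the SML is
MRP = (13.71% − 5.95%) / (1.98 − 0.68) = 7.76% / 1.30 = 5.9692%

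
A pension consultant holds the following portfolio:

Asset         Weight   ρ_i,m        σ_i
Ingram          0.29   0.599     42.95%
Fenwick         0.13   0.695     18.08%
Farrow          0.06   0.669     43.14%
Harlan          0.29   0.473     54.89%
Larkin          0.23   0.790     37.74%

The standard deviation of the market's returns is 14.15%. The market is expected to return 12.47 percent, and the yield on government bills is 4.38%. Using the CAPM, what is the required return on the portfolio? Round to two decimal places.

β_Ingram = 0.599 × 42.95% / 14.15% = 1.8182
β_Fenwick = 0.695 × 18.08% / 14.15% = 0.8880
β_Farrow = 0.669 × 43.14% / 14.15% = 2.0396
β_Harlan = 0.473 × 54.89% / 14.15% = 1.8348
β_Larkin = 0.790 × 37.74% / 14.15% = 2.1070
β_P = Σ w_i β_i = 0.29×1.8182 + 0.13×0.8880 + 0.06×2.0396 + 0.29×1.8348 + 0.23×2.1070 = 1.7818
MRP = 12.47% − 4.38% = 8.09%
E(R_P) = R_f + β_P × MRP = 4.38% + 1.7818 × 8.09% = 18.79%

18.79%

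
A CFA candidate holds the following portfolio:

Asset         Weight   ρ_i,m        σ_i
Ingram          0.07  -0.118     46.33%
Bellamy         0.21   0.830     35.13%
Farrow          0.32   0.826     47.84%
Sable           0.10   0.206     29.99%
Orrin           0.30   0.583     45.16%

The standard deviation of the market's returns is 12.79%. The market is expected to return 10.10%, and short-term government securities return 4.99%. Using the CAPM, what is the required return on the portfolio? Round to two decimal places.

β_Ingram = -0.118 × 46.33% / 12.79% = -0.4274
β_Bellamy = 0.830 × 35.13% / 12.79% = 2.2797
β_Farrow = 0.826 × 47.84% / 12.79% = 3.0896
β_Sable = 0.206 × 29.99% / 12.79% = 0.4830
β_Orrin = 0.583 × 45.16% / 12.79% = 2.0585
β_P = Σ w_i β_i = 0.07×-0.4274 + 0.21×2.2797 + 0.32×3.0896 + 0.10×0.4830 + 0.30×2.0585 = 2.1033
MRP = 10.10% − 4.99% = 5.11%
E(R_P) = R_f + β_P × MRP = 4.99% + 2.1033 × 5.11% = 15.74%

15.74%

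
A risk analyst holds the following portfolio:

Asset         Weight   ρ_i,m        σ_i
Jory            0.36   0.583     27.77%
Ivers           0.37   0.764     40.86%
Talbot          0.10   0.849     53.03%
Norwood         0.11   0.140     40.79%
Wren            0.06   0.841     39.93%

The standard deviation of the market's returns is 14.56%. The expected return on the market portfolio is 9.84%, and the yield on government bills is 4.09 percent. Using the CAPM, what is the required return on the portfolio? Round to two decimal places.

13.77%

β_Jory = 0.583 × 27.77% / 14.56% = 1.1119
β_Ivers = 0.764 × 40.86% / 14.56% = 2.1440
β_Talbot = 0.849 × 53.03% / 14.56% = 3.0922
β_Norwood = 0.140 × 40.79% / 14.56% = 0.3922
β_Wren = 0.841 × 39.93% / 14.56% = 2.3064
β_P = Σ w_i β_i = 0.36×1.1119 + 0.37×2.1440 + 0.10×3.0922 + 0.11×0.3922 + 0.06×2.3064 = 1.6843
MRP = 9.84% − 4.09% = 5.75%
E(R_P) = R_f + β_P × MRP = 4.09% + 1.6843 × 5.75% = 13.77%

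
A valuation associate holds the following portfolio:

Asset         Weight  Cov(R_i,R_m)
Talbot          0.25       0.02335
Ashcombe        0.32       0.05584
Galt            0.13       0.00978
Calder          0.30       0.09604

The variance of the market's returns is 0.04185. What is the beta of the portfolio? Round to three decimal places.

β_Talbot = 0.02335 / 0.04185 = 0.5579
β_Ashcombe = 0.05584 / 0.04185 = 1.3343
β_Galt = 0.00978 / 0.04185 = 0.2337
β_Calder = 0.09604 / 0.04185 = 2.2949
β_P = Σ w_i β_i = 0.25×0.5579 + 0.32×1.3343 + 0.13×0.2337 + 0.30×2.2949 = 1.2853

1.285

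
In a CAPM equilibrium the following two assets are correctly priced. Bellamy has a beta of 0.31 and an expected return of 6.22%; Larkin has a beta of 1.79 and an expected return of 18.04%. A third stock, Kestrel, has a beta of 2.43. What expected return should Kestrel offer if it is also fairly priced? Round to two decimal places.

MRP (SML slope) = (18.04% − 6.22%) / (1.79 − 0.31) = 11.82% / 1.48 = 7.9865%
R_f (intercept) = 6.22% − 0.31 × 7.9865% = 3.7442%
E(R_Kestrel) = R_f + β × MRP = 3.7442% + 2.43 × 7.9865% = 23.15%

23.15%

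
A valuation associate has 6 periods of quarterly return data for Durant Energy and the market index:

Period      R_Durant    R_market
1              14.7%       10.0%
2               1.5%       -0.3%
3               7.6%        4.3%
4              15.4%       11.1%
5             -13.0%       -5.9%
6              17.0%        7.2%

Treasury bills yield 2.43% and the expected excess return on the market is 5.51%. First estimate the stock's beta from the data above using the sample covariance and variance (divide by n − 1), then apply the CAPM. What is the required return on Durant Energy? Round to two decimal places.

Mean R_i = (14.7 + 1.5 + 7.6 + 15.4 − 13.0 + 17.0) / 6 = 7.2000%
Mean R_m = (10.0 − 0.3 + 4.3 + 11.1 − 5.9 + 7.2) / 6 = 4.4000%
Σ(R_i − R̄_i)(R_m − R̄_m) = 359.1900  ⇒  Cov = 359.1900 / 5 = 71.8380
Σ(R_m − R̄_m)² = 212.2800  ⇒  Var(R_m) = 212.2800 / 5 = 42.4560
β = Cov / Var(R_m) = 71.8380 / 42.4560 = 1.6921
E(R) = R_f + β × MRP = 2.43% + 1.6921 × 5.51% = 11.75%

11.75%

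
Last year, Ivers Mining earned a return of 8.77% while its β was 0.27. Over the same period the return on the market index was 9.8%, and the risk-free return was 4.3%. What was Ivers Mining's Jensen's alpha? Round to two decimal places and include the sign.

+2.99%

Market excess return = 9.8% − 4.3% = 5.50%
CAPM benchmark = R_f + β(R_m − R_f) = 4.3% + 0.27 × 5.5% = 5.7850%
α = actual − benchmark = 8.77% − 5.7850% = +2.99%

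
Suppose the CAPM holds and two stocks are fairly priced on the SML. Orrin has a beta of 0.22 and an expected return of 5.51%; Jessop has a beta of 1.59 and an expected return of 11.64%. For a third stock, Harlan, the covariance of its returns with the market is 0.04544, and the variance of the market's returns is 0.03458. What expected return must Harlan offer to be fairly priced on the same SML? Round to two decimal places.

MRP = (11.64% − 5.51%) / (1.59 − 0.22) = 4.4745%
R_f = 5.51% − 0.22 × 4.4745% = 4.5256%
β_Harlan = Cov / Var(R_m) = 0.04544 / 0.03458 = 1.3141
E(R_Harlan) = R_f + β × MRP = 4.5256% + 1.3141 × 4.4745% = 10.41%

10.41%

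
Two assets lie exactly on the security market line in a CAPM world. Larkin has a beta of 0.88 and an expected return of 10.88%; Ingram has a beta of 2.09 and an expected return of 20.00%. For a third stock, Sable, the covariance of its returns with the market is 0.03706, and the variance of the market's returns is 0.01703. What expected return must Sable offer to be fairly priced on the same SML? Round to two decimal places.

MRP = (20.00% − 10.88%) / (2.09 − 0.88) = 7.5372%
R_f = 10.88% − 0.88 × 7.5372% = 4.2473%
β_Sable = Cov / Var(R_m) = 0.03706 / 0.01703 = 2.1762
E(R_Sable) = R_f + β × MRP = 4.2473% + 2.1762 × 7.5372% = 20.65%

20.65%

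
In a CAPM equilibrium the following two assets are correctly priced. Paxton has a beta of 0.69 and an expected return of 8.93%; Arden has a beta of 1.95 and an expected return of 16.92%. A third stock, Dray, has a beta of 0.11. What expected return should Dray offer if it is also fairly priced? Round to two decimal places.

5.25%

MRP (SML slope) = (16.92% − 8.93%) / (1.95 − 0.69) = 7.99% / 1.26 = 6.3413%
R_f (intercept) = 8.93% − 0.69 × 6.3413% = 4.5545%
E(R_Dray) = R_f + β × MRP = 4.5545% + 0.11 × 6.3413% = 5.25%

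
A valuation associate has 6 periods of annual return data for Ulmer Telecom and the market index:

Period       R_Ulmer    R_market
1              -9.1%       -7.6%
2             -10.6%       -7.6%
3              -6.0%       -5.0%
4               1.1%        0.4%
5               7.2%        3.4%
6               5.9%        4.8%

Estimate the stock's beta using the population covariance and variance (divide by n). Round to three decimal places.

1.379

Mean R_i = (-9.1 − 10.6 − 6.0 + 1.1 + 7.2 + 5.9) / 6 = -1.9167%
Mean R_m = (-7.6 − 7.6 − 5.0 + 0.4 + 3.4 + 4.8) / 6 = -1.9333%
Σ(R_i − R̄_i)(R_m − R̄_m) = 210.7267  ⇒  Cov = 210.7267 / 6 = 35.1211
Σ(R_m − R̄_m)² = 152.8533  ⇒  Var(R_m) = 152.8533 / 6 = 25.4756
β = Cov / Var(R_m) = 35.1211 / 25.4756 = 1.3786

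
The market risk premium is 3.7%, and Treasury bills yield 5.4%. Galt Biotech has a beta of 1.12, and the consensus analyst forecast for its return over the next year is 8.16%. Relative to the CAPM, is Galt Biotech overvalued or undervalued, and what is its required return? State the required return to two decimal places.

Required return = R_f + β·MRP = 5.4% + 1.12 × 3.7% = 9.54%
Forecast 8.16% < required 9.54% → the stock plots below the SML → overvalued.

Overvalued; required return 9.54%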